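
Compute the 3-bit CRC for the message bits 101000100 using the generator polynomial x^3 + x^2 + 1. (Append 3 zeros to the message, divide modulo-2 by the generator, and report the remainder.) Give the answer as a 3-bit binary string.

000

Append 3 zeros: 101000100000. Divide by 1101 (XOR where the leading bit is 1):
  pos 0: 1010 XOR 1101 = 0111
  pos 1: 1110 XOR 1101 = 0011
  pos 3: 1101 XOR 1101 = 0000
Remainder (last 3 bits) = 000. This is the CRC / FCS.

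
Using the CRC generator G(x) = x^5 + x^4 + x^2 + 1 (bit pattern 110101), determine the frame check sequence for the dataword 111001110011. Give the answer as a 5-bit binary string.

00011

Append 5 zeros: 11100111001100000. Divide by 110101 (XOR where the leading bit is 1):
  pos 0: 111001 XOR 110101 = 001100
  pos 2: 110011 XOR 110101 = 000110
  pos 5: 110001 XOR 110101 = 000100
  pos 8: 100100 XOR 110101 = 010001
  pos 9: 100010 XOR 110101 = 010111
  pos 10: 101110 XOR 110101 = 011011
  pos 11: 110110 XOR 110101 = 000011
Remainder (last 5 bits) = 00011. This is the CRC / FCS.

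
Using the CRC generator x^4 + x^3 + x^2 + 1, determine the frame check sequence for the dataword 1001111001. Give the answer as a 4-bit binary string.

Append 4 zeros: 10011110010000. Divide by 11101 (XOR where the leading bit is 1):
  pos 0: 10011 XOR 11101 = 01110
  pos 1: 11101 XOR 11101 = 00000
  pos 6: 10010 XOR 11101 = 01111
  pos 7: 11110 XOR 11101 = 00011
Remainder (last 4 bits) = 1100. This is the CRC / FCS.

1100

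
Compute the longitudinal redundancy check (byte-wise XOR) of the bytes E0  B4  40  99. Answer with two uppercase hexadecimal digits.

XOR the bytes together:
  start with 0xE0
  0xE0 ⊕ 0xB4 = 0x54
  0x54 ⊕ 0x40 = 0x14
  0x14 ⊕ 0x99 = 0x8D

8D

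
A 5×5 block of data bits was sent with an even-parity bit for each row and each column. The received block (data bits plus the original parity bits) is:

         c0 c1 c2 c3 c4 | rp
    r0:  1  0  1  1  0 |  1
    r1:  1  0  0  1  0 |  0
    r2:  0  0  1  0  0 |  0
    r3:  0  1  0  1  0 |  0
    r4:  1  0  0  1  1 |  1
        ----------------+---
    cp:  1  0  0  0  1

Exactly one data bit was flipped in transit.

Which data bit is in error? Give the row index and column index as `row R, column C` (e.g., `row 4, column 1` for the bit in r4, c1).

row 2, column 1

Recompute each row's even parity and compare to rp:
  r0: data parity 1, sent rp 1 → ok
  r1: data parity 0, sent rp 0 → ok
  r2: data parity 1, sent rp 0 → mismatch
  r3: data parity 0, sent rp 0 → ok
  r4: data parity 1, sent rp 1 → ok
Recompute each column's even parity and compare to cp:
  c0: data parity 1, sent cp 1 → ok
  c1: data parity 1, sent cp 0 → mismatch
  c2: data parity 0, sent cp 0 → ok
  c3: data parity 0, sent cp 0 → ok
  c4: data parity 1, sent cp 1 → ok
Exactly one row (r2) and one column (c1) fail → the flipped bit is at their intersection.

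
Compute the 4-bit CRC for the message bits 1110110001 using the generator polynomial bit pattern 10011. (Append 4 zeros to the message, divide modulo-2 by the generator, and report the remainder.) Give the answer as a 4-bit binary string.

0000

Append 4 zeros: 11101100010000. Divide by 10011 (XOR where the leading bit is 1):
  pos 0: 11101 XOR 10011 = 01110
  pos 1: 11101 XOR 10011 = 01110
  pos 2: 11100 XOR 10011 = 01111
  pos 3: 11110 XOR 10011 = 01101
  pos 4: 11010 XOR 10011 = 01001
  pos 5: 10011 XOR 10011 = 00000
Remainder (last 4 bits) = 0000. This is the CRC / FCS.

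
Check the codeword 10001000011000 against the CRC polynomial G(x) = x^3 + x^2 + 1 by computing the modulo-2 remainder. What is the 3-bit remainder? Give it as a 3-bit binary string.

Modulo-2 division of 10001000011000 by 1101:
  pos 0: 1000 XOR 1101 = 0101
  pos 1: 1011 XOR 1101 = 0110
  pos 2: 1100 XOR 1101 = 0001
  pos 5: 1000 XOR 1101 = 0101
  pos 6: 1011 XOR 1101 = 0110
  pos 7: 1101 XOR 1101 = 0000
Remainder = 000 (zero — the frame passes the CRC check).

000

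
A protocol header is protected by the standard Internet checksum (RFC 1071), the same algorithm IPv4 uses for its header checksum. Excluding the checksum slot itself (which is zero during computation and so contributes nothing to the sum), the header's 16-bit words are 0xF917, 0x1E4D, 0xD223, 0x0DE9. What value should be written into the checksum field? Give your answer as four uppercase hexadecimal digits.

088E

One's-complement addition (fold any carry out of bit 15 back into bit 0):
  0xF917 + 0x1E4D = 0x11764 → wrap carry → 0x1765
  0x1765 + 0xD223 = 0x0E988
  0xE988 + 0x0DE9 = 0x0F771
One's-complement sum = 0xF771.
Checksum = ~0xF771 & 0xFFFF = 0x088E.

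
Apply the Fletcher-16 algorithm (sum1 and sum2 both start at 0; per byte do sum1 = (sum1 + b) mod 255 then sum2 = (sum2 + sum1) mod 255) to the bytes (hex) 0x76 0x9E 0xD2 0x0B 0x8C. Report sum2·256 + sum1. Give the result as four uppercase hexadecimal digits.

E57F

Running sums (mod 255):
  after byte 0 (0x76): sum1=118, sum2=118
  after byte 1 (0x9E): sum1=21, sum2=139
  after byte 2 (0xD2): sum1=231, sum2=115
  after byte 3 (0x0B): sum1=242, sum2=102
  after byte 4 (0x8C): sum1=127, sum2=229
Checksum = sum2·256 + sum1 = 229·256 + 127 = 58751 = 0xE57F.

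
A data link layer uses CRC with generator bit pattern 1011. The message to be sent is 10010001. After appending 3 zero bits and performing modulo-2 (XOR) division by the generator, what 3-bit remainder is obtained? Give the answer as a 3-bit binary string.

001

Append 3 zeros: 10010001000. Divide by 1011 (XOR where the leading bit is 1):
  pos 0: 1001 XOR 1011 = 0010
  pos 2: 1000 XOR 1011 = 0011
  pos 4: 1101 XOR 1011 = 0110
  pos 5: 1100 XOR 1011 = 0111
  pos 6: 1110 XOR 1011 = 0101
  pos 7: 1010 XOR 1011 = 0001
Remainder (last 3 bits) = 001. This is the CRC / FCS.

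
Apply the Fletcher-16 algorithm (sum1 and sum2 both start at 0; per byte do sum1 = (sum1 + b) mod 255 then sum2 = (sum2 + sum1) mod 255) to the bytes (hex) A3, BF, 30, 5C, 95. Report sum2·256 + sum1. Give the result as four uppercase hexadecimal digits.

1085

Running sums (mod 255):
  after byte 0 (A3): sum1=163, sum2=163
  after byte 1 (BF): sum1=99, sum2=7
  after byte 2 (30): sum1=147, sum2=154
  after byte 3 (5C): sum1=239, sum2=138
  after byte 4 (95): sum1=133, sum2=16
Checksum = sum2·256 + sum1 = 16·256 + 133 = 4229 = 0x1085.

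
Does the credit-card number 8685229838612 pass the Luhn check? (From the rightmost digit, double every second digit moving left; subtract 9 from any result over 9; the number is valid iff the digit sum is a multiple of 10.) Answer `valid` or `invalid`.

invalid

From the right, keep odd positions and double even positions (subtract 9 from any doubled value over 9):
  doubled (positions 2,4,...): 2 7 7 4 1 3 → sum 24
  kept (positions 1,3,...): 2 6 3 9 2 8 8 → sum 38
Total = 62.
62 mod 10 = 2, so the number is invalid.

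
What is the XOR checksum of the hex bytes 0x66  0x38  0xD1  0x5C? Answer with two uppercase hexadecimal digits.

D3

XOR the bytes together:
  start with 0x66
  0x66 ⊕ 0x38 = 0x5E
  0x5E ⊕ 0xD1 = 0x8F
  0x8F ⊕ 0x5C = 0xD3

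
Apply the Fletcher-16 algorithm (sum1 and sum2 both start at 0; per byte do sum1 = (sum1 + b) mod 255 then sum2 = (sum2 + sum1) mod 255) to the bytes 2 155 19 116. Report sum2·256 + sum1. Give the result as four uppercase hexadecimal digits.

7525

Running sums (mod 255):
  after byte 0 (2): sum1=2, sum2=2
  after byte 1 (155): sum1=157, sum2=159
  after byte 2 (19): sum1=176, sum2=80
  after byte 3 (116): sum1=37, sum2=117
Checksum = sum2·256 + sum1 = 117·256 + 37 = 29989 = 0x7525.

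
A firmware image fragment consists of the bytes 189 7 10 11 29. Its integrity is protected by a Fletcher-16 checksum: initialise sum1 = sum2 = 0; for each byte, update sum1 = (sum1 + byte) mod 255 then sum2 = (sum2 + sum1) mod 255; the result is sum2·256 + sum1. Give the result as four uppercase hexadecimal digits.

Running sums (mod 255):
  after byte 0 (189): sum1=189, sum2=189
  after byte 1 (7): sum1=196, sum2=130
  after byte 2 (10): sum1=206, sum2=81
  after byte 3 (11): sum1=217, sum2=43
  after byte 4 (29): sum1=246, sum2=34
Checksum = sum2·256 + sum1 = 34·256 + 246 = 8950 = 0x22F6.

22F6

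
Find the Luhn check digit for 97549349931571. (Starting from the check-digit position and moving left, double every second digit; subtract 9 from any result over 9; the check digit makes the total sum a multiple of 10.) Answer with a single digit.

Partial digits right→left: 1 7 5 1 3 9 9 4 3 9 4 5 7 9
Double every second digit counting from the check-digit position (so the 1st, 3rd, 5th, ... of the partial from the right).
  doubled (with −9 where >9): 2 1 6 9 6 8 5 → sum 37
  kept as-is: 7 1 9 4 9 5 9 → sum 44
Total = 37 + 44 = 81.
Check digit = (10 − (81 mod 10)) mod 10 = 9.

9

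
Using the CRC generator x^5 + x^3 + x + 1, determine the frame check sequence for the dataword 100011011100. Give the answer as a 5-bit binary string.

00000

Append 5 zeros: 10001101110000000. Divide by 101011 (XOR where the leading bit is 1):
  pos 0: 100011 XOR 101011 = 001000
  pos 2: 100001 XOR 101011 = 001010
  pos 4: 101011 XOR 101011 = 000000
Remainder (last 5 bits) = 00000. This is the CRC / FCS.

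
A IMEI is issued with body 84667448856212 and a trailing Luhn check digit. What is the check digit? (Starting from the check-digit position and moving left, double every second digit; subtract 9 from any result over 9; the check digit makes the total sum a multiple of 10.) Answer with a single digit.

5

Partial digits right→left: 2 1 2 6 5 8 8 4 4 7 6 6 4 8
Double every second digit counting from the check-digit position (so the 1st, 3rd, 5th, ... of the partial from the right).
  doubled (with −9 where >9): 4 4 1 7 8 3 8 → sum 35
  kept as-is: 1 6 8 4 7 6 8 → sum 40
Total = 35 + 40 = 75.
Check digit = (10 − (75 mod 10)) mod 10 = 5.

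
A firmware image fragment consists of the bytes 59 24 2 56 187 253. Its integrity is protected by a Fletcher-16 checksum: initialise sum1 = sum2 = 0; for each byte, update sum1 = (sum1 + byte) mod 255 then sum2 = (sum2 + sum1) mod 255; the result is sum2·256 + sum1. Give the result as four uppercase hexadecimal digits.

Running sums (mod 255):
  after byte 0 (59): sum1=59, sum2=59
  after byte 1 (24): sum1=83, sum2=142
  after byte 2 (2): sum1=85, sum2=227
  after byte 3 (56): sum1=141, sum2=113
  after byte 4 (187): sum1=73, sum2=186
  after byte 5 (253): sum1=71, sum2=2
Checksum = sum2·256 + sum1 = 2·256 + 71 = 583 = 0x0247.

0247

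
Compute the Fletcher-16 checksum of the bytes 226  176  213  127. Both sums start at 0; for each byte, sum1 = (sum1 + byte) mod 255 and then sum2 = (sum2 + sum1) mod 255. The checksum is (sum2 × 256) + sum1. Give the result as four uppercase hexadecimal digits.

Running sums (mod 255):
  after byte 0 (226): sum1=226, sum2=226
  after byte 1 (176): sum1=147, sum2=118
  after byte 2 (213): sum1=105, sum2=223
  after byte 3 (127): sum1=232, sum2=200
Checksum = sum2·256 + sum1 = 200·256 + 232 = 51432 = 0xC8E8.

C8E8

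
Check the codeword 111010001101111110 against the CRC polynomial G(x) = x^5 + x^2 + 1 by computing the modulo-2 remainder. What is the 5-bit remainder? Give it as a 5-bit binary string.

Modulo-2 division of 111010001101111110 by 100101:
  pos 0: 111010 XOR 100101 = 011111
  pos 1: 111110 XOR 100101 = 011011
  pos 2: 110110 XOR 100101 = 010011
  pos 3: 100111 XOR 100101 = 000010
  pos 7: 101011 XOR 100101 = 001110
  pos 9: 111011 XOR 100101 = 011110
  pos 10: 111101 XOR 100101 = 011000
  pos 11: 110001 XOR 100101 = 010100
  pos 12: 101000 XOR 100101 = 001101
Remainder = 01101 (nonzero — an error is detected).

01101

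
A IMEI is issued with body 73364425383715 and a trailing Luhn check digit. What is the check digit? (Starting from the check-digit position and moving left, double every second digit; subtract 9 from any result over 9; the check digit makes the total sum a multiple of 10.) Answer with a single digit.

6

Partial digits right→left: 5 1 7 3 8 3 5 2 4 4 6 3 3 7
Double every second digit counting from the check-digit position (so the 1st, 3rd, 5th, ... of the partial from the right).
  doubled (with −9 where >9): 1 5 7 1 8 3 6 → sum 31
  kept as-is: 1 3 3 2 4 3 7 → sum 23
Total = 31 + 23 = 54.
Check digit = (10 − (54 mod 10)) mod 10 = 6.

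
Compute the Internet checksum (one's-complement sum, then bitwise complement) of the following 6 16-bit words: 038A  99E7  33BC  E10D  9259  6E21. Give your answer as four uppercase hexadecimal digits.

One's-complement addition (fold any carry out of bit 15 back into bit 0):
  0x038A + 0x99E7 = 0x09D71
  0x9D71 + 0x33BC = 0x0D12D
  0xD12D + 0xE10D = 0x1B23A → wrap carry → 0xB23B
  0xB23B + 0x9259 = 0x14494 → wrap carry → 0x4495
  0x4495 + 0x6E21 = 0x0B2B6
One's-complement sum = 0xB2B6.
Checksum = ~0xB2B6 & 0xFFFF = 0x4D49.

4D49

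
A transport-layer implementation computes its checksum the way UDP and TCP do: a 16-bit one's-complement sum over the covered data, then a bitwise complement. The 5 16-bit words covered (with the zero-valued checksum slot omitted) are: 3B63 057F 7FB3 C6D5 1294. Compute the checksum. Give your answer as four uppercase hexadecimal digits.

One's-complement addition (fold any carry out of bit 15 back into bit 0):
  0x3B63 + 0x057F = 0x040E2
  0x40E2 + 0x7FB3 = 0x0C095
  0xC095 + 0xC6D5 = 0x1876A → wrap carry → 0x876B
  0x876B + 0x1294 = 0x099FF
One's-complement sum = 0x99FF.
Checksum = ~0x99FF & 0xFFFF = 0x6600.

6600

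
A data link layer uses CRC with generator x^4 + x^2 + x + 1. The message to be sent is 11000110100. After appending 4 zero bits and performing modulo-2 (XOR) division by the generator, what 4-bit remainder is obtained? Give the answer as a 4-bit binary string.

Append 4 zeros: 110001101000000. Divide by 10111 (XOR where the leading bit is 1):
  pos 0: 11000 XOR 10111 = 01111
  pos 1: 11111 XOR 10111 = 01000
  pos 2: 10001 XOR 10111 = 00110
  pos 4: 11001 XOR 10111 = 01110
  pos 5: 11100 XOR 10111 = 01011
  pos 6: 10110 XOR 10111 = 00001
  pos 10: 10000 XOR 10111 = 00111
Remainder (last 4 bits) = 0111. This is the CRC / FCS.

0111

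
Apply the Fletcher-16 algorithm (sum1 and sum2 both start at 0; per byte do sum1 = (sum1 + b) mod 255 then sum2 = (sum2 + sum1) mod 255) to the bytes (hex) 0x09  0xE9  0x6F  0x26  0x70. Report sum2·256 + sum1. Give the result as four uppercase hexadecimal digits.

Running sums (mod 255):
  after byte 0 (0x09): sum1=9, sum2=9
  after byte 1 (0xE9): sum1=242, sum2=251
  after byte 2 (0x6F): sum1=98, sum2=94
  after byte 3 (0x26): sum1=136, sum2=230
  after byte 4 (0x70): sum1=248, sum2=223
Checksum = sum2·256 + sum1 = 223·256 + 248 = 57336 = 0xDFF8.

DFF8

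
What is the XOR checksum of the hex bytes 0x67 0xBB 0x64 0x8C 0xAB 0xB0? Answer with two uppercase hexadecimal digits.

XOR the bytes together:
  start with 0x67
  0x67 ⊕ 0xBB = 0xDC
  0xDC ⊕ 0x64 = 0xB8
  0xB8 ⊕ 0x8C = 0x34
  0x34 ⊕ 0xAB = 0x9F
  0x9F ⊕ 0xB0 = 0x2F

2F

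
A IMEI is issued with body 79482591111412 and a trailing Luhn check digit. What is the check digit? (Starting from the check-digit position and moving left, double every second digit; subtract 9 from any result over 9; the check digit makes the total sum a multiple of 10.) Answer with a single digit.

Partial digits right→left: 2 1 4 1 1 1 1 9 5 2 8 4 9 7
Double every second digit counting from the check-digit position (so the 1st, 3rd, 5th, ... of the partial from the right).
  doubled (with −9 where >9): 4 8 2 2 1 7 9 → sum 33
  kept as-is: 1 1 1 9 2 4 7 → sum 25
Total = 33 + 25 = 58.
Check digit = (10 − (58 mod 10)) mod 10 = 2.

2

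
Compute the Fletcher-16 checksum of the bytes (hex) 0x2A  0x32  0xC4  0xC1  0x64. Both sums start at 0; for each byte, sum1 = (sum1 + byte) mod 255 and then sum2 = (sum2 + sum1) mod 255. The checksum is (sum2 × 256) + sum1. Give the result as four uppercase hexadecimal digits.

Running sums (mod 255):
  after byte 0 (0x2A): sum1=42, sum2=42
  after byte 1 (0x32): sum1=92, sum2=134
  after byte 2 (0xC4): sum1=33, sum2=167
  after byte 3 (0xC1): sum1=226, sum2=138
  after byte 4 (0x64): sum1=71, sum2=209
Checksum = sum2·256 + sum1 = 209·256 + 71 = 53575 = 0xD147.

D147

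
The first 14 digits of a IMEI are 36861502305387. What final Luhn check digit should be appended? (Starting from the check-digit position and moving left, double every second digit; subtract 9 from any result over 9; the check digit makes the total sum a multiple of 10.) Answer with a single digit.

0

Partial digits right→left: 7 8 3 5 0 3 2 0 5 1 6 8 6 3
Double every second digit counting from the check-digit position (so the 1st, 3rd, 5th, ... of the partial from the right).
  doubled (with −9 where >9): 5 6 0 4 1 3 3 → sum 22
  kept as-is: 8 5 3 0 1 8 3 → sum 28
Total = 22 + 28 = 50.
Check digit = (10 − (50 mod 10)) mod 10 = 0.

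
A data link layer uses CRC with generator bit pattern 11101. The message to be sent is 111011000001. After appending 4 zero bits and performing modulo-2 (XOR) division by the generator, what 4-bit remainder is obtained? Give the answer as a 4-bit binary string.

Append 4 zeros: 1110110000010000. Divide by 11101 (XOR where the leading bit is 1):
  pos 0: 11101 XOR 11101 = 00000
  pos 5: 10000 XOR 11101 = 01101
  pos 6: 11010 XOR 11101 = 00111
  pos 8: 11110 XOR 11101 = 00011
  pos 11: 11000 XOR 11101 = 00101
Remainder (last 4 bits) = 0101. This is the CRC / FCS.

0101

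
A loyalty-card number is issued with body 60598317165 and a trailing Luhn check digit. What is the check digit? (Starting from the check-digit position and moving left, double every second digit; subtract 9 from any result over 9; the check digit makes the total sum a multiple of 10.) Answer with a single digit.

Partial digits right→left: 5 6 1 7 1 3 8 9 5 0 6
Double every second digit counting from the check-digit position (so the 1st, 3rd, 5th, ... of the partial from the right).
  doubled (with −9 where >9): 1 2 2 7 1 3 → sum 16
  kept as-is: 6 7 3 9 0 → sum 25
Total = 16 + 25 = 41.
Check digit = (10 − (41 mod 10)) mod 10 = 9.

9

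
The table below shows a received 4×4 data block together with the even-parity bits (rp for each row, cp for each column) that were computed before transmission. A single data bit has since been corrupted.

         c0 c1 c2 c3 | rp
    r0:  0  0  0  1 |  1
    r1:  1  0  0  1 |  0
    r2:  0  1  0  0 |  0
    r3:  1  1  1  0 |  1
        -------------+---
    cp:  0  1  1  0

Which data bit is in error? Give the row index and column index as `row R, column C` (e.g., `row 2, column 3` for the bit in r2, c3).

row 2, column 1

Recompute each row's even parity and compare to rp:
  r0: data parity 1, sent rp 1 → ok
  r1: data parity 0, sent rp 0 → ok
  r2: data parity 1, sent rp 0 → mismatch
  r3: data parity 1, sent rp 1 → ok
Recompute each column's even parity and compare to cp:
  c0: data parity 0, sent cp 0 → ok
  c1: data parity 0, sent cp 1 → mismatch
  c2: data parity 1, sent cp 1 → ok
  c3: data parity 0, sent cp 0 → ok
Exactly one row (r2) and one column (c1) fail → the flipped bit is at their intersection.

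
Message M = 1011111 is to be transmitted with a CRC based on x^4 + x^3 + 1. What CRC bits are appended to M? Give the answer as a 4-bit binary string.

Append 4 zeros: 10111110000. Divide by 11001 (XOR where the leading bit is 1):
  pos 0: 10111 XOR 11001 = 01110
  pos 1: 11101 XOR 11001 = 00100
  pos 3: 10010 XOR 11001 = 01011
  pos 4: 10110 XOR 11001 = 01111
  pos 5: 11110 XOR 11001 = 00111
Remainder (last 4 bits) = 1110. This is the CRC / FCS.

1110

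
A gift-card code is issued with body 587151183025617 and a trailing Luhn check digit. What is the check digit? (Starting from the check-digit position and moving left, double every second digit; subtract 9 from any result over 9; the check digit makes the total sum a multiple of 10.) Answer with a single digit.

Partial digits right→left: 7 1 6 5 2 0 3 8 1 1 5 1 7 8 5
Double every second digit counting from the check-digit position (so the 1st, 3rd, 5th, ... of the partial from the right).
  doubled (with −9 where >9): 5 3 4 6 2 1 5 1 → sum 27
  kept as-is: 1 5 0 8 1 1 8 → sum 24
Total = 27 + 24 = 51.
Check digit = (10 − (51 mod 10)) mod 10 = 9.

9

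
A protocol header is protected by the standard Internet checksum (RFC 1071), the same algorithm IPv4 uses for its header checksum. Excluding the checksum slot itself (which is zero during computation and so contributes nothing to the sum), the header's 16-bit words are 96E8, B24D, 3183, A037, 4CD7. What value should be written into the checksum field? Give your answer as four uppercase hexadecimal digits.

9837

One's-complement addition (fold any carry out of bit 15 back into bit 0):
  0x96E8 + 0xB24D = 0x14935 → wrap carry → 0x4936
  0x4936 + 0x3183 = 0x07AB9
  0x7AB9 + 0xA037 = 0x11AF0 → wrap carry → 0x1AF1
  0x1AF1 + 0x4CD7 = 0x067C8
One's-complement sum = 0x67C8.
Checksum = ~0x67C8 & 0xFFFF = 0x9837.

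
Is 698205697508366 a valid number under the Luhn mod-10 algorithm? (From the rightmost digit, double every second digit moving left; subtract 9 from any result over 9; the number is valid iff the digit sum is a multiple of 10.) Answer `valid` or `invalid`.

valid

From the right, keep odd positions and double even positions (subtract 9 from any doubled value over 9):
  doubled (positions 2,4,...): 3 7 1 9 1 4 9 → sum 34
  kept (positions 1,3,...): 6 3 0 7 6 0 8 6 → sum 36
Total = 70.
70 mod 10 = 0, so the number is valid.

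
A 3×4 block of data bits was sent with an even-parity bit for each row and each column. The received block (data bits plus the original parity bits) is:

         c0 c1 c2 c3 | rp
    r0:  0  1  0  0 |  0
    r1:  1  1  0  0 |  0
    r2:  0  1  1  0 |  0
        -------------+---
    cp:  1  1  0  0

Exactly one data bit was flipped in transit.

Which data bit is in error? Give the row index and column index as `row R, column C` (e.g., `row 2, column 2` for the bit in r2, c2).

Recompute each row's even parity and compare to rp:
  r0: data parity 1, sent rp 0 → mismatch
  r1: data parity 0, sent rp 0 → ok
  r2: data parity 0, sent rp 0 → ok
Recompute each column's even parity and compare to cp:
  c0: data parity 1, sent cp 1 → ok
  c1: data parity 1, sent cp 1 → ok
  c2: data parity 1, sent cp 0 → mismatch
  c3: data parity 0, sent cp 0 → ok
Exactly one row (r0) and one column (c2) fail → the flipped bit is at their intersection.

row 0, column 2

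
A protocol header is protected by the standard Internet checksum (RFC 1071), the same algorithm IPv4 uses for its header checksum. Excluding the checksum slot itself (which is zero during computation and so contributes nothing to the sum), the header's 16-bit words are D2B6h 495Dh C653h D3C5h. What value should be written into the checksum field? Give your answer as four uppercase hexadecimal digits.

49D2

One's-complement addition (fold any carry out of bit 15 back into bit 0):
  0xD2B6 + 0x495D = 0x11C13 → wrap carry → 0x1C14
  0x1C14 + 0xC653 = 0x0E267
  0xE267 + 0xD3C5 = 0x1B62C → wrap carry → 0xB62D
One's-complement sum = 0xB62D.
Checksum = ~0xB62D & 0xFFFF = 0x49D2.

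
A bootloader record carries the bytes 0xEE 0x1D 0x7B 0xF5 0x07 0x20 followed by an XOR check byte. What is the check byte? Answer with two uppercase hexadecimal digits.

5A

XOR the bytes together:
  start with 0xEE
  0xEE ⊕ 0x1D = 0xF3
  0xF3 ⊕ 0x7B = 0x88
  0x88 ⊕ 0xF5 = 0x7D
  0x7D ⊕ 0x07 = 0x7A
  0x7A ⊕ 0x20 = 0x5A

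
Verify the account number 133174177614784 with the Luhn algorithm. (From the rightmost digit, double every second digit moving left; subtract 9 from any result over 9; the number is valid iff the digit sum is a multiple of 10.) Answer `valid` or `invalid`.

From the right, keep odd positions and double even positions (subtract 9 from any doubled value over 9):
  doubled (positions 2,4,...): 7 8 3 5 8 2 6 → sum 39
  kept (positions 1,3,...): 4 7 1 7 1 7 3 1 → sum 31
Total = 70.
70 mod 10 = 0, so the number is valid.

valid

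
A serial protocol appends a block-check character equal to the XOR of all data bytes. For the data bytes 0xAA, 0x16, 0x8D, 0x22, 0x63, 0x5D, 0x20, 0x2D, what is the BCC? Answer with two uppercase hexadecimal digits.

20

XOR the bytes together:
  start with 0xAA
  0xAA ⊕ 0x16 = 0xBC
  0xBC ⊕ 0x8D = 0x31
  0x31 ⊕ 0x22 = 0x13
  0x13 ⊕ 0x63 = 0x70
  0x70 ⊕ 0x5D = 0x2D
  0x2D ⊕ 0x20 = 0x0D
  0x0D ⊕ 0x2D = 0x20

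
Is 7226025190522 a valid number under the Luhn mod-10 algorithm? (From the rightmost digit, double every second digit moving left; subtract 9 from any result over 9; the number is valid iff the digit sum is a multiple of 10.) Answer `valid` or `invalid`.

From the right, keep odd positions and double even positions (subtract 9 from any doubled value over 9):
  doubled (positions 2,4,...): 4 0 2 4 3 4 → sum 17
  kept (positions 1,3,...): 2 5 9 5 0 2 7 → sum 30
Total = 47.
47 mod 10 = 7, so the number is invalid.

invalid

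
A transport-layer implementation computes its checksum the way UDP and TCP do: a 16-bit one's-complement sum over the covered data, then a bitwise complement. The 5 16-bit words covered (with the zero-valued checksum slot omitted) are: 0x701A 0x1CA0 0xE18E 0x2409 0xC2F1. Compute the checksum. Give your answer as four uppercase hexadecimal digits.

One's-complement addition (fold any carry out of bit 15 back into bit 0):
  0x701A + 0x1CA0 = 0x08CBA
  0x8CBA + 0xE18E = 0x16E48 → wrap carry → 0x6E49
  0x6E49 + 0x2409 = 0x09252
  0x9252 + 0xC2F1 = 0x15543 → wrap carry → 0x5544
One's-complement sum = 0x5544.
Checksum = ~0x5544 & 0xFFFF = 0xAABB.

AABB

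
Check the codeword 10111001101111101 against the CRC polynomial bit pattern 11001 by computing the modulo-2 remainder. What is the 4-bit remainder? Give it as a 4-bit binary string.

0000

Modulo-2 division of 10111001101111101 by 11001:
  pos 0: 10111 XOR 11001 = 01110
  pos 1: 11100 XOR 11001 = 00101
  pos 3: 10101 XOR 11001 = 01100
  pos 4: 11001 XOR 11001 = 00000
  pos 10: 11111 XOR 11001 = 00110
  pos 12: 11001 XOR 11001 = 00000
Remainder = 0000 (zero — the frame passes the CRC check).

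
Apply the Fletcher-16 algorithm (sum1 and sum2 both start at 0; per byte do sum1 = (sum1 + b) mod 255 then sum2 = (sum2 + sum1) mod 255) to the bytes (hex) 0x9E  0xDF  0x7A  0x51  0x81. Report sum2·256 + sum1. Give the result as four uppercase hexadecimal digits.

2CCB

Running sums (mod 255):
  after byte 0 (0x9E): sum1=158, sum2=158
  after byte 1 (0xDF): sum1=126, sum2=29
  after byte 2 (0x7A): sum1=248, sum2=22
  after byte 3 (0x51): sum1=74, sum2=96
  after byte 4 (0x81): sum1=203, sum2=44
Checksum = sum2·256 + sum1 = 44·256 + 203 = 11467 = 0x2CCB.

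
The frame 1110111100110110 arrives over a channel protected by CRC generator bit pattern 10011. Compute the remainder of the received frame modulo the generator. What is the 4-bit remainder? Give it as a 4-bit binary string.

Modulo-2 division of 1110111100110110 by 10011:
  pos 0: 11101 XOR 10011 = 01110
  pos 1: 11101 XOR 10011 = 01110
  pos 2: 11101 XOR 10011 = 01110
  pos 3: 11101 XOR 10011 = 01110
  pos 4: 11100 XOR 10011 = 01111
  pos 5: 11110 XOR 10011 = 01101
  pos 6: 11011 XOR 10011 = 01000
  pos 7: 10001 XOR 10011 = 00010
  pos 10: 10011 XOR 10011 = 00000
Remainder = 0000 (zero — the frame passes the CRC check).

0000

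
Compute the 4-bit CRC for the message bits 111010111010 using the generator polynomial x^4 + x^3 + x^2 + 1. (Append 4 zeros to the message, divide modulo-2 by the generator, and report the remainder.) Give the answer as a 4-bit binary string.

0000

Append 4 zeros: 1110101110100000. Divide by 11101 (XOR where the leading bit is 1):
  pos 0: 11101 XOR 11101 = 00000
  pos 6: 11101 XOR 11101 = 00000
Remainder (last 4 bits) = 0000. This is the CRC / FCS.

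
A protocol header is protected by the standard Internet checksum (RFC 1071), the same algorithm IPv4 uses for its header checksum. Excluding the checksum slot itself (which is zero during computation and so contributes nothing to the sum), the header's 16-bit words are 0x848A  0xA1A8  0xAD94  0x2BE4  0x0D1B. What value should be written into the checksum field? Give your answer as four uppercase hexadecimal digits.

One's-complement addition (fold any carry out of bit 15 back into bit 0):
  0x848A + 0xA1A8 = 0x12632 → wrap carry → 0x2633
  0x2633 + 0xAD94 = 0x0D3C7
  0xD3C7 + 0x2BE4 = 0x0FFAB
  0xFFAB + 0x0D1B = 0x10CC6 → wrap carry → 0x0CC7
One's-complement sum = 0x0CC7.
Checksum = ~0x0CC7 & 0xFFFF = 0xF338.

F338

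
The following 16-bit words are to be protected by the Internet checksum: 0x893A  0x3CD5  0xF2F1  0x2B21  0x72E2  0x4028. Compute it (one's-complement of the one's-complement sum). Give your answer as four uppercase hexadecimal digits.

68D2

One's-complement addition (fold any carry out of bit 15 back into bit 0):
  0x893A + 0x3CD5 = 0x0C60F
  0xC60F + 0xF2F1 = 0x1B900 → wrap carry → 0xB901
  0xB901 + 0x2B21 = 0x0E422
  0xE422 + 0x72E2 = 0x15704 → wrap carry → 0x5705
  0x5705 + 0x4028 = 0x0972D
One's-complement sum = 0x972D.
Checksum = ~0x972D & 0xFFFF = 0x68D2.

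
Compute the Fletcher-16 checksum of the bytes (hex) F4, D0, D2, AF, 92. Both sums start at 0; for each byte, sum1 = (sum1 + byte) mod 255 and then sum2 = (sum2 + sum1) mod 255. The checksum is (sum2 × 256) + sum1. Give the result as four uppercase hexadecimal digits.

Running sums (mod 255):
  after byte 0 (F4): sum1=244, sum2=244
  after byte 1 (D0): sum1=197, sum2=186
  after byte 2 (D2): sum1=152, sum2=83
  after byte 3 (AF): sum1=72, sum2=155
  after byte 4 (92): sum1=218, sum2=118
Checksum = sum2·256 + sum1 = 118·256 + 218 = 30426 = 0x76DA.

76DA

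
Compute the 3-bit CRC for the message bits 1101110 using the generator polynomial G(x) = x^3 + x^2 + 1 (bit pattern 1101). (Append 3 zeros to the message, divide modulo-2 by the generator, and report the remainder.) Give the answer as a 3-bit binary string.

100

Append 3 zeros: 1101110000. Divide by 1101 (XOR where the leading bit is 1):
  pos 0: 1101 XOR 1101 = 0000
  pos 4: 1100 XOR 1101 = 0001
Remainder (last 3 bits) = 100. This is the CRC / FCS.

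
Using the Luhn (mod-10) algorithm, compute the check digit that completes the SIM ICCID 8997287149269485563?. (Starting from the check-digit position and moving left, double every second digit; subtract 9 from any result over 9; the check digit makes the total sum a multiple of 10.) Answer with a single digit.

5

Partial digits right→left: 3 6 5 5 8 4 9 6 2 9 4 1 7 8 2 7 9 9 8
Double every second digit counting from the check-digit position (so the 1st, 3rd, 5th, ... of the partial from the right).
  doubled (with −9 where >9): 6 1 7 9 4 8 5 4 9 7 → sum 60
  kept as-is: 6 5 4 6 9 1 8 7 9 → sum 55
Total = 60 + 55 = 115.
Check digit = (10 − (115 mod 10)) mod 10 = 5.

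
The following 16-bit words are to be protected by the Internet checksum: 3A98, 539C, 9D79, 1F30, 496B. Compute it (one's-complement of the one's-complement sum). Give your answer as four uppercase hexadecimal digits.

6BB6

One's-complement addition (fold any carry out of bit 15 back into bit 0):
  0x3A98 + 0x539C = 0x08E34
  0x8E34 + 0x9D79 = 0x12BAD → wrap carry → 0x2BAE
  0x2BAE + 0x1F30 = 0x04ADE
  0x4ADE + 0x496B = 0x09449
One's-complement sum = 0x9449.
Checksum = ~0x9449 & 0xFFFF = 0x6BB6.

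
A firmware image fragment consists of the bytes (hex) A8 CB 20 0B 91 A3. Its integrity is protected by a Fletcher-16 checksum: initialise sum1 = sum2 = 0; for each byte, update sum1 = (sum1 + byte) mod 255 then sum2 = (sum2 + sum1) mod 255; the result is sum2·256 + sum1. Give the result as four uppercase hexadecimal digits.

57D4

Running sums (mod 255):
  after byte 0 (A8): sum1=168, sum2=168
  after byte 1 (CB): sum1=116, sum2=29
  after byte 2 (20): sum1=148, sum2=177
  after byte 3 (0B): sum1=159, sum2=81
  after byte 4 (91): sum1=49, sum2=130
  after byte 5 (A3): sum1=212, sum2=87
Checksum = sum2·256 + sum1 = 87·256 + 212 = 22484 = 0x57D4.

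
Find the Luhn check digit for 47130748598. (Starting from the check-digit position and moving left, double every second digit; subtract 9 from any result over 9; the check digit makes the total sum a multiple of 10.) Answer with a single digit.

0

Partial digits right→left: 8 9 5 8 4 7 0 3 1 7 4
Double every second digit counting from the check-digit position (so the 1st, 3rd, 5th, ... of the partial from the right).
  doubled (with −9 where >9): 7 1 8 0 2 8 → sum 26
  kept as-is: 9 8 7 3 7 → sum 34
Total = 26 + 34 = 60.
Check digit = (10 − (60 mod 10)) mod 10 = 0.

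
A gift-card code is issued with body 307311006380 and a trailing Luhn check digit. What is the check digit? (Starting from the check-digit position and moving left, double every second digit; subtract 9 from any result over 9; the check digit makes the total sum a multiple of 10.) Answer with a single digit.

Partial digits right→left: 0 8 3 6 0 0 1 1 3 7 0 3
Double every second digit counting from the check-digit position (so the 1st, 3rd, 5th, ... of the partial from the right).
  doubled (with −9 where >9): 0 6 0 2 6 0 → sum 14
  kept as-is: 8 6 0 1 7 3 → sum 25
Total = 14 + 25 = 39.
Check digit = (10 − (39 mod 10)) mod 10 = 1.

1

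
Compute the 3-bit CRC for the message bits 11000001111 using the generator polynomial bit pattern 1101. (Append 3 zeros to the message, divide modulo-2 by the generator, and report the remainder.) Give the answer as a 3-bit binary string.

Append 3 zeros: 11000001111000. Divide by 1101 (XOR where the leading bit is 1):
  pos 0: 1100 XOR 1101 = 0001
  pos 3: 1000 XOR 1101 = 0101
  pos 4: 1011 XOR 1101 = 0110
  pos 5: 1101 XOR 1101 = 0000
  pos 9: 1100 XOR 1101 = 0001
Remainder (last 3 bits) = 010. This is the CRC / FCS.

010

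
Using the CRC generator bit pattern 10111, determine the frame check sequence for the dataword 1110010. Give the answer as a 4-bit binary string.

0000

Append 4 zeros: 11100100000. Divide by 10111 (XOR where the leading bit is 1):
  pos 0: 11100 XOR 10111 = 01011
  pos 1: 10111 XOR 10111 = 00000
Remainder (last 4 bits) = 0000. This is the CRC / FCS.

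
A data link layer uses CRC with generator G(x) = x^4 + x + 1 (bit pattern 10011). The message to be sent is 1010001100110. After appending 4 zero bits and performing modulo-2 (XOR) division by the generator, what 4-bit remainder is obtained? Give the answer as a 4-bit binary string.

Append 4 zeros: 10100011001100000. Divide by 10011 (XOR where the leading bit is 1):
  pos 0: 10100 XOR 10011 = 00111
  pos 2: 11101 XOR 10011 = 01110
  pos 3: 11101 XOR 10011 = 01110
  pos 4: 11100 XOR 10011 = 01111
  pos 5: 11110 XOR 10011 = 01101
  pos 6: 11011 XOR 10011 = 01000
  pos 7: 10001 XOR 10011 = 00010
  pos 10: 10000 XOR 10011 = 00011
Remainder (last 4 bits) = 1100. This is the CRC / FCS.

1100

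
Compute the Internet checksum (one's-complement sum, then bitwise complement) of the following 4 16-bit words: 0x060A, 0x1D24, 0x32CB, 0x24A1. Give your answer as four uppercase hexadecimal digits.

8565

One's-complement addition (fold any carry out of bit 15 back into bit 0):
  0x060A + 0x1D24 = 0x0232E
  0x232E + 0x32CB = 0x055F9
  0x55F9 + 0x24A1 = 0x07A9A
One's-complement sum = 0x7A9A.
Checksum = ~0x7A9A & 0xFFFF = 0x8565.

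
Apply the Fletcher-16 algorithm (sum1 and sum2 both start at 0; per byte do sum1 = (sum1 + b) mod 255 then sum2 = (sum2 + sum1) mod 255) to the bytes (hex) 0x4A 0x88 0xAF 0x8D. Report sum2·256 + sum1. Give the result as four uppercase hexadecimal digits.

AF10

Running sums (mod 255):
  after byte 0 (0x4A): sum1=74, sum2=74
  after byte 1 (0x88): sum1=210, sum2=29
  after byte 2 (0xAF): sum1=130, sum2=159
  after byte 3 (0x8D): sum1=16, sum2=175
Checksum = sum2·256 + sum1 = 175·256 + 16 = 44816 = 0xAF10.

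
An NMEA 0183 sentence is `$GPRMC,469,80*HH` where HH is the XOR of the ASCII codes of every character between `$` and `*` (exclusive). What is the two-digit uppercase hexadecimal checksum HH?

78

XOR the ASCII codes of the payload characters:
  'G' = 0x47 → acc = 0x47
  'P' = 0x50 → acc = 0x17
  'R' = 0x52 → acc = 0x45
  'M' = 0x4D → acc = 0x08
  'C' = 0x43 → acc = 0x4B
  ',' = 0x2C → acc = 0x67
  '4' = 0x34 → acc = 0x53
  '6' = 0x36 → acc = 0x65
  '9' = 0x39 → acc = 0x5C
  ',' = 0x2C → acc = 0x70
  '8' = 0x38 → acc = 0x48
  '0' = 0x30 → acc = 0x78
Checksum = 0x78.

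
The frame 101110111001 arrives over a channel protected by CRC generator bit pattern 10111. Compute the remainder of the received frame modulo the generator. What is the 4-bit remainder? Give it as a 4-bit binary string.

Modulo-2 division of 101110111001 by 10111:
  pos 0: 10111 XOR 10111 = 00000
  pos 6: 11100 XOR 10111 = 01011
  pos 7: 10111 XOR 10111 = 00000
Remainder = 0000 (zero — the frame passes the CRC check).

0000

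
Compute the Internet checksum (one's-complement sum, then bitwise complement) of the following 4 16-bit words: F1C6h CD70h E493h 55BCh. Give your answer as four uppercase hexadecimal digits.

0678

One's-complement addition (fold any carry out of bit 15 back into bit 0):
  0xF1C6 + 0xCD70 = 0x1BF36 → wrap carry → 0xBF37
  0xBF37 + 0xE493 = 0x1A3CA → wrap carry → 0xA3CB
  0xA3CB + 0x55BC = 0x0F987
One's-complement sum = 0xF987.
Checksum = ~0xF987 & 0xFFFF = 0x0678.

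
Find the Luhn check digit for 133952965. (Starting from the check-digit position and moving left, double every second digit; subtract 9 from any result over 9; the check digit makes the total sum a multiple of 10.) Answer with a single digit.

1

Partial digits right→left: 5 6 9 2 5 9 3 3 1
Double every second digit counting from the check-digit position (so the 1st, 3rd, 5th, ... of the partial from the right).
  doubled (with −9 where >9): 1 9 1 6 2 → sum 19
  kept as-is: 6 2 9 3 → sum 20
Total = 19 + 20 = 39.
Check digit = (10 − (39 mod 10)) mod 10 = 1.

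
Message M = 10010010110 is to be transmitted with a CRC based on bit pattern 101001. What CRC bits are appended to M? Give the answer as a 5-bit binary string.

11010

Append 5 zeros: 1001001011000000. Divide by 101001 (XOR where the leading bit is 1):
  pos 0: 100100 XOR 101001 = 001101
  pos 2: 110110 XOR 101001 = 011111
  pos 3: 111111 XOR 101001 = 010110
  pos 4: 101101 XOR 101001 = 000100
  pos 7: 100000 XOR 101001 = 001001
  pos 9: 100100 XOR 101001 = 001101
Remainder (last 5 bits) = 11010. This is the CRC / FCS.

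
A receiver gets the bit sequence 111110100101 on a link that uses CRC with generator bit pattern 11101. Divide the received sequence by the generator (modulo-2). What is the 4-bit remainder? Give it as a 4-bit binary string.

Modulo-2 division of 111110100101 by 11101:
  pos 0: 11111 XOR 11101 = 00010
  pos 3: 10010 XOR 11101 = 01111
  pos 4: 11110 XOR 11101 = 00011
  pos 7: 11101 XOR 11101 = 00000
Remainder = 0000 (zero — the frame passes the CRC check).

0000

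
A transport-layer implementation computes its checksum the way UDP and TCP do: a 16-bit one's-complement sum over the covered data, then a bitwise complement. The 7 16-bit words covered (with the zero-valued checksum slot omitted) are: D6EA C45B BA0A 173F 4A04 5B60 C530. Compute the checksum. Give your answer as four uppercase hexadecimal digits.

28DA

One's-complement addition (fold any carry out of bit 15 back into bit 0):
  0xD6EA + 0xC45B = 0x19B45 → wrap carry → 0x9B46
  0x9B46 + 0xBA0A = 0x15550 → wrap carry → 0x5551
  0x5551 + 0x173F = 0x06C90
  0x6C90 + 0x4A04 = 0x0B694
  0xB694 + 0x5B60 = 0x111F4 → wrap carry → 0x11F5
  0x11F5 + 0xC530 = 0x0D725
One's-complement sum = 0xD725.
Checksum = ~0xD725 & 0xFFFF = 0x28DA.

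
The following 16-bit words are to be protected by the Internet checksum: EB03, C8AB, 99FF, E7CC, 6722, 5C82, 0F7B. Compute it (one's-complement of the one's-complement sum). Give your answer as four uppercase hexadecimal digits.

One's-complement addition (fold any carry out of bit 15 back into bit 0):
  0xEB03 + 0xC8AB = 0x1B3AE → wrap carry → 0xB3AF
  0xB3AF + 0x99FF = 0x14DAE → wrap carry → 0x4DAF
  0x4DAF + 0xE7CC = 0x1357B → wrap carry → 0x357C
  0x357C + 0x6722 = 0x09C9E
  0x9C9E + 0x5C82 = 0x0F920
  0xF920 + 0x0F7B = 0x1089B → wrap carry → 0x089C
One's-complement sum = 0x089C.
Checksum = ~0x089C & 0xFFFF = 0xF763.

F763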